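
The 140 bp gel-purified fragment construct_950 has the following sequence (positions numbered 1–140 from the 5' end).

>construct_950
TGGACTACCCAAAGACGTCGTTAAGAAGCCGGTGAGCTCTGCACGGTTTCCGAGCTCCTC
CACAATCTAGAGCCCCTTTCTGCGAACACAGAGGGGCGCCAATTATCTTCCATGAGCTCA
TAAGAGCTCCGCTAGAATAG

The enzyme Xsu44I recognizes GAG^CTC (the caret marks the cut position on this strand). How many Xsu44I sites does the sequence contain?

4

GAGCTC occurs starting at positions 34, 52, 114, 124.
Xsu44I cuts at 4 sites.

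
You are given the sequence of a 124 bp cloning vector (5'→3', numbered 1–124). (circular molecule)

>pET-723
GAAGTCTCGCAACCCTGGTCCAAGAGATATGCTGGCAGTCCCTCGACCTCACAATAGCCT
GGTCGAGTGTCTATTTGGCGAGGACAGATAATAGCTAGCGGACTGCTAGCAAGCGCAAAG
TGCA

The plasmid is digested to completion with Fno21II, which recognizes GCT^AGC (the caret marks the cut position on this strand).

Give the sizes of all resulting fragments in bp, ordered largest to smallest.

Fno21II sites (GCTAGC) start at positions 94, 105.
Fno21II cuts after base 3 of each site, so after positions 96, 107.
Circular molecule, 2 cuts → 2 fragments:
  97–107 → 11 bp
  108–124 then 1–96 → 17 + 96 = 113 bp
Sorted largest to smallest: 113, 11 bp.

113, 11 bp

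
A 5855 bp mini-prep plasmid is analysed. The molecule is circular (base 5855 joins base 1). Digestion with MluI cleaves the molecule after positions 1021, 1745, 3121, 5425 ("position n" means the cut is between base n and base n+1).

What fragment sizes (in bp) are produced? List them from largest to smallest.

Circular molecule, 4 cuts → 4 fragments:
  1745 − 1021 = 724 bp
  3121 − 1745 = 1376 bp
  5425 − 3121 = 2304 bp
  wrap: 5855 − 5425 + 1021 = 1451 bp
Sorted largest to smallest: 2304, 1451, 1376, 724 bp.

2304, 1451, 1376, 724 bp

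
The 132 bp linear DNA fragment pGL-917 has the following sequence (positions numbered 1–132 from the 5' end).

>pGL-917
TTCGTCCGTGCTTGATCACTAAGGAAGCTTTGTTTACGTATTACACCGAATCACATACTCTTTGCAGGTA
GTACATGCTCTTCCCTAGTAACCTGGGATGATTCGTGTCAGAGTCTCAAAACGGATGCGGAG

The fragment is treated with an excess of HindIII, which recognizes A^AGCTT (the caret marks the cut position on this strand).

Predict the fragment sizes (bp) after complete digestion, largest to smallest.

The HindIII site (AAGCTT) starts at position 25.
HindIII cuts after the first base of each site, so after position 25.
Linear molecule, 1 cut → 2 fragments:
  1–25 → 25 bp
  26–132 → 107 bp
Sorted largest to smallest: 107, 25 bp.

107, 25 bp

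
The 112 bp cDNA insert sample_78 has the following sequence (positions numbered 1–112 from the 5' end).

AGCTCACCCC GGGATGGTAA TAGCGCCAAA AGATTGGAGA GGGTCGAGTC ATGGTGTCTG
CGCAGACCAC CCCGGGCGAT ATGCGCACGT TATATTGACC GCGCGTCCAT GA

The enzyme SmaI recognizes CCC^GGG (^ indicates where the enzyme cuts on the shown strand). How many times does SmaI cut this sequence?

2

CCCGGG occurs starting at positions 8, 71.
SmaI cuts at 2 sites.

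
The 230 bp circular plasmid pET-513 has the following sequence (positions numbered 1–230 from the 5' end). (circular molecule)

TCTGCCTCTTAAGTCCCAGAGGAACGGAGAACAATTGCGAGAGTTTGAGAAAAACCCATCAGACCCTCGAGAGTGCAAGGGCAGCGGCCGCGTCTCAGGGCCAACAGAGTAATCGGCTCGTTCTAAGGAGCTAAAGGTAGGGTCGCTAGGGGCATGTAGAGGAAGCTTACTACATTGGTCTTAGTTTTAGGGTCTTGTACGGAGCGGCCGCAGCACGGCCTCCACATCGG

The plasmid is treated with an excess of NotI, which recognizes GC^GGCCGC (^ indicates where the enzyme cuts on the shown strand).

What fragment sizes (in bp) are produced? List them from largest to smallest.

NotI sites (GCGGCCGC) start at positions 84, 204.
NotI cuts after base 2 of each site, so after positions 85, 205.
Circular molecule, 2 cuts → 2 fragments:
  86–205 → 120 bp
  206–230 then 1–85 → 25 + 85 = 110 bp
Sorted largest to smallest: 120, 110 bp.

120, 110 bp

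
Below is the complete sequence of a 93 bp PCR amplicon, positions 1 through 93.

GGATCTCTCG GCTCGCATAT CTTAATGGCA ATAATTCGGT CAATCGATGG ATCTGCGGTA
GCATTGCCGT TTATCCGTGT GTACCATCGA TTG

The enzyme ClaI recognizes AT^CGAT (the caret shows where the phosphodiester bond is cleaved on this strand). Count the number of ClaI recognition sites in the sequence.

ATCGAT occurs starting at positions 43, 86.
ClaI cuts at 2 sites.

2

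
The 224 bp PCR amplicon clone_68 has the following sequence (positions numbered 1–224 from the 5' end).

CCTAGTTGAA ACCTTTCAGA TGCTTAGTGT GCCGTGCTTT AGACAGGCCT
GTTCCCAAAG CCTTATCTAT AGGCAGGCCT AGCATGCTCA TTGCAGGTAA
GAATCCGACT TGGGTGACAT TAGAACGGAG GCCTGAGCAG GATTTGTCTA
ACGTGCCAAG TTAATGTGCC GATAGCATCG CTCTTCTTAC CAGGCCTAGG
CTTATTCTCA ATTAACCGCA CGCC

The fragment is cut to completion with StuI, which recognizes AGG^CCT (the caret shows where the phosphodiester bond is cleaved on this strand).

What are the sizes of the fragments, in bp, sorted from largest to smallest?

StuI sites (AGGCCT) start at positions 45, 75, 129, 192.
StuI cuts after base 3 of each site, so after positions 47, 77, 131, 194.
Linear molecule, 4 cuts → 5 fragments:
  1–47 → 47 bp
  48–77 → 30 bp
  78–131 → 54 bp
  132–194 → 63 bp
  195–224 → 30 bp
Sorted largest to smallest: 63, 54, 47, 30, 30 bp.

63, 54, 47, 30, 30 bp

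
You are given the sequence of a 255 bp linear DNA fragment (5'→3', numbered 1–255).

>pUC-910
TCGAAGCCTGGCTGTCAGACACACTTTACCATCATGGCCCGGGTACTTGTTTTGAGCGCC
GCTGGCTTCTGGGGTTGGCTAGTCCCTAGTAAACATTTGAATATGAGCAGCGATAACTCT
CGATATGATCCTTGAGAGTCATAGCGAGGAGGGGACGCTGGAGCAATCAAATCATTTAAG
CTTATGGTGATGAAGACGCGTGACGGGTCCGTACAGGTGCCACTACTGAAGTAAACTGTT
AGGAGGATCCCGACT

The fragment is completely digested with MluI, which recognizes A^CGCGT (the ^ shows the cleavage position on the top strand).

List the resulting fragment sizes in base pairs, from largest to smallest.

196, 59 bp

The MluI site (ACGCGT) starts at position 196.
MluI cuts after the first base of each site, so after position 196.
Linear molecule, 1 cut → 2 fragments:
  1–196 → 196 bp
  197–255 → 59 bp
Sorted largest to smallest: 196, 59 bp.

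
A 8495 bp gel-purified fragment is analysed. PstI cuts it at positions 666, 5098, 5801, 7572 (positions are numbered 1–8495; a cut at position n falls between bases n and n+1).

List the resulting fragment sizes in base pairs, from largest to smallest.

4432, 1771, 923, 703, 666 bp

Linear molecule, 4 cuts → 5 fragments:
  666 − 0 = 666 bp
  5098 − 666 = 4432 bp
  5801 − 5098 = 703 bp
  7572 − 5801 = 1771 bp
  8495 − 7572 = 923 bp
Sorted largest to smallest: 4432, 1771, 923, 703, 666 bp.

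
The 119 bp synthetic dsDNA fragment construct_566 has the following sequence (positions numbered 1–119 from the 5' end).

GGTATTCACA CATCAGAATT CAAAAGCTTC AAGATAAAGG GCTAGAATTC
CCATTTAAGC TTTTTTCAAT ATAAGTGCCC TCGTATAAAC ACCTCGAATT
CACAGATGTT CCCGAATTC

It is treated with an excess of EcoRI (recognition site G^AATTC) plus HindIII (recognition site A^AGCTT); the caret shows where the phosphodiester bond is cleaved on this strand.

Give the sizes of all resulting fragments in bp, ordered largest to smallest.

EcoRI sites (GAATTC) start at positions 16, 45, 96, 114.
EcoRI cuts after the first base of each site, so after positions 16, 45, 96, 114.
HindIII sites (AAGCTT) start at positions 24, 57.
HindIII cuts after the first base of each site, so after positions 24, 57.
Combined cut positions: 16, 24, 45, 57, 96, 114.
Linear molecule, 6 cuts → 7 fragments:
  1–16 → 16 bp
  17–24 → 8 bp
  25–45 → 21 bp
  46–57 → 12 bp
  58–96 → 39 bp
  97–114 → 18 bp
  115–119 → 5 bp
Sorted largest to smallest: 39, 21, 18, 16, 12, 8, 5 bp.

39, 21, 18, 16, 12, 8, 5 bp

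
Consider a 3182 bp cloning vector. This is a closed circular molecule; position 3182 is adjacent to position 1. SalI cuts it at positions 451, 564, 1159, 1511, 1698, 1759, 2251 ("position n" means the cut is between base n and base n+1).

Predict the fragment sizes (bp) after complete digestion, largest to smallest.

1382, 595, 492, 352, 187, 113, 61 bp

Circular molecule, 7 cuts → 7 fragments:
  564 − 451 = 113 bp
  1159 − 564 = 595 bp
  1511 − 1159 = 352 bp
  1698 − 1511 = 187 bp
  1759 − 1698 = 61 bp
  2251 − 1759 = 492 bp
  wrap: 3182 − 2251 + 451 = 1382 bp
Sorted largest to smallest: 1382, 595, 492, 352, 187, 113, 61 bp.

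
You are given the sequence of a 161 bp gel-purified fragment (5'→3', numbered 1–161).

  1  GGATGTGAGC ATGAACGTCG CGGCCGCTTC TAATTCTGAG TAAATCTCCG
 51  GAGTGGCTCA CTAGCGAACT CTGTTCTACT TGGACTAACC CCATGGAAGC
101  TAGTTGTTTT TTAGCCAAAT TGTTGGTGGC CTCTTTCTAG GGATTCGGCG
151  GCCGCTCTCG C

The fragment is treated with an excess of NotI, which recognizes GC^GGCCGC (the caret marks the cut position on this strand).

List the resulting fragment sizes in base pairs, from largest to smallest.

NotI sites (GCGGCCGC) start at positions 20, 148.
NotI cuts after base 2 of each site, so after positions 21, 149.
Linear molecule, 2 cuts → 3 fragments:
  1–21 → 21 bp
  22–149 → 128 bp
  150–161 → 12 bp
Sorted largest to smallest: 128, 21, 12 bp.

128, 21, 12 bp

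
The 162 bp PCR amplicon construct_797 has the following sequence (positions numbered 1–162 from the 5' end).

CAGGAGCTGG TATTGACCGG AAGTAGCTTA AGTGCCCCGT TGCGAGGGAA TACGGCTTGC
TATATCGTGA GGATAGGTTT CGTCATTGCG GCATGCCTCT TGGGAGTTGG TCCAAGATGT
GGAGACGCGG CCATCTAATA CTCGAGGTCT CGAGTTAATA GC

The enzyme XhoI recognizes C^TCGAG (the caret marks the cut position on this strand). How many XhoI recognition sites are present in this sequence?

CTCGAG occurs starting at positions 141, 149.
XhoI cuts at 2 sites.

2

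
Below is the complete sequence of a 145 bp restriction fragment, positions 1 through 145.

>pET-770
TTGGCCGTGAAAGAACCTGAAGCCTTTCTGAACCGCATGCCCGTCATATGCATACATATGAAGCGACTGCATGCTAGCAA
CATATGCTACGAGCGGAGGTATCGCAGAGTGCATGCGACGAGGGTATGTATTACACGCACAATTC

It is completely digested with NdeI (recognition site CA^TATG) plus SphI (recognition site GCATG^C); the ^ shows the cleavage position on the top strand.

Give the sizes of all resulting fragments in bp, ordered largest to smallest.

39, 33, 30, 17, 10, 9, 7 bp

NdeI sites (CATATG) start at positions 45, 55, 81.
NdeI cuts after base 2 of each site, so after positions 46, 56, 82.
SphI sites (GCATGC) start at positions 35, 69, 111.
SphI cuts after base 5 of each site (before the last base), so after positions 39, 73, 115.
Combined cut positions: 39, 46, 56, 73, 82, 115.
Linear molecule, 6 cuts → 7 fragments:
  1–39 → 39 bp
  40–46 → 7 bp
  47–56 → 10 bp
  57–73 → 17 bp
  74–82 → 9 bp
  83–115 → 33 bp
  116–145 → 30 bp
Sorted largest to smallest: 39, 33, 30, 17, 10, 9, 7 bp.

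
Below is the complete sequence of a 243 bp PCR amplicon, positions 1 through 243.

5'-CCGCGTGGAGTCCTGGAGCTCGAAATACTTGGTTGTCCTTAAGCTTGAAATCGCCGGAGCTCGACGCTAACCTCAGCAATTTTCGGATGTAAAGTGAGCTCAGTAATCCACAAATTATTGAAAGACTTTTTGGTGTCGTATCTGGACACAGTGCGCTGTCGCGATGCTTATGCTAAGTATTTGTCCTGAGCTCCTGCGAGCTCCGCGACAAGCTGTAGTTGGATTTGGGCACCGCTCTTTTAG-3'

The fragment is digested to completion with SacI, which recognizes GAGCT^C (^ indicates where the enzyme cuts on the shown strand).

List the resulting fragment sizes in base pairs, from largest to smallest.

SacI sites (GAGCTC) start at positions 16, 57, 96, 188, 198.
SacI cuts after base 5 of each site (before the last base), so after positions 20, 61, 100, 192, 202.
Linear molecule, 5 cuts → 6 fragments:
  1–20 → 20 bp
  21–61 → 41 bp
  62–100 → 39 bp
  101–192 → 92 bp
  193–202 → 10 bp
  203–243 → 41 bp
Sorted largest to smallest: 92, 41, 41, 39, 20, 10 bp.

92, 41, 41, 39, 20, 10 bp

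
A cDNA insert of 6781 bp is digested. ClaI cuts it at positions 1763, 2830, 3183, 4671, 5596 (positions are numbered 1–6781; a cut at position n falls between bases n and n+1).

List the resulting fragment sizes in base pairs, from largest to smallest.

1763, 1488, 1185, 1067, 925, 353 bp

Linear molecule, 5 cuts → 6 fragments:
  1763 − 0 = 1763 bp
  2830 − 1763 = 1067 bp
  3183 − 2830 = 353 bp
  4671 − 3183 = 1488 bp
  5596 − 4671 = 925 bp
  6781 − 5596 = 1185 bp
Sorted largest to smallest: 1763, 1488, 1185, 1067, 925, 353 bp.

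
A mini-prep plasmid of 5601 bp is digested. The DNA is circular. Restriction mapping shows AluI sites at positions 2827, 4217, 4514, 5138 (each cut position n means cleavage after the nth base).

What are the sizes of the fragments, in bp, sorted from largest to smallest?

Circular molecule, 4 cuts → 4 fragments:
  4217 − 2827 = 1390 bp
  4514 − 4217 = 297 bp
  5138 − 4514 = 624 bp
  wrap: 5601 − 5138 + 2827 = 3290 bp
Sorted largest to smallest: 3290, 1390, 624, 297 bp.

3290, 1390, 624, 297 bp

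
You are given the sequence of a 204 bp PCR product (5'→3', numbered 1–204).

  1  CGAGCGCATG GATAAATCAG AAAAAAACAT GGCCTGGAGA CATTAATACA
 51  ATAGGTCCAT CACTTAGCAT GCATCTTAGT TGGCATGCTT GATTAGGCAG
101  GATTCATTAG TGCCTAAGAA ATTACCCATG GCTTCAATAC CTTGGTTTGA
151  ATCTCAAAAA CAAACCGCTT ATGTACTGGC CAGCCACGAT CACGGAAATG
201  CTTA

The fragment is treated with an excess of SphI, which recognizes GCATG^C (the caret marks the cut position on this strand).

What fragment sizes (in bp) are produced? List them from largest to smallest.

117, 71, 16 bp

SphI sites (GCATGC) start at positions 67, 83.
SphI cuts after base 5 of each site (before the last base), so after positions 71, 87.
Linear molecule, 2 cuts → 3 fragments:
  1–71 → 71 bp
  72–87 → 16 bp
  88–204 → 117 bp
Sorted largest to smallest: 117, 71, 16 bp.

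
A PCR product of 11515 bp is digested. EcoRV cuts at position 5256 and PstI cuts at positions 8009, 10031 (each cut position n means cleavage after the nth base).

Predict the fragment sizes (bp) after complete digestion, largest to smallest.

Combined cut positions (sorted): 5256, 8009, 10031.
Linear molecule, 3 cuts → 4 fragments:
  5256 − 0 = 5256 bp
  8009 − 5256 = 2753 bp
  10031 − 8009 = 2022 bp
  11515 − 10031 = 1484 bp
Sorted largest to smallest: 5256, 2753, 2022, 1484 bp.

5256, 2753, 2022, 1484 bp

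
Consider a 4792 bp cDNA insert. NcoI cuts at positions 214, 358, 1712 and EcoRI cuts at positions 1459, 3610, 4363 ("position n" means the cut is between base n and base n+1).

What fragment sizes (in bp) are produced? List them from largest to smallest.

Combined cut positions (sorted): 214, 358, 1459, 1712, 3610, 4363.
Linear molecule, 6 cuts → 7 fragments:
  214 − 0 = 214 bp
  358 − 214 = 144 bp
  1459 − 358 = 1101 bp
  1712 − 1459 = 253 bp
  3610 − 1712 = 1898 bp
  4363 − 3610 = 753 bp
  4792 − 4363 = 429 bp
Sorted largest to smallest: 1898, 1101, 753, 429, 253, 214, 144 bp.

1898, 1101, 753, 429, 253, 214, 144 bp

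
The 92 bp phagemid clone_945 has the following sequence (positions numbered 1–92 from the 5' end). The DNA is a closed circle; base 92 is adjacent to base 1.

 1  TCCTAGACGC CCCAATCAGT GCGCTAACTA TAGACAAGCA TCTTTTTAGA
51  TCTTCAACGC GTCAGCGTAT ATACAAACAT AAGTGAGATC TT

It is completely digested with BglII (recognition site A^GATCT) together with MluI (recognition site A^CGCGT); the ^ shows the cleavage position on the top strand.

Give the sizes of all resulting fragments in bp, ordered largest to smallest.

54, 29, 9 bp

BglII sites (AGATCT) start at positions 48, 86.
BglII cuts after the first base of each site, so after positions 48, 86.
The MluI site (ACGCGT) starts at position 57.
MluI cuts after the first base of each site, so after position 57.
Combined cut positions: 48, 57, 86.
Circular molecule, 3 cuts → 3 fragments:
  49–57 → 9 bp
  58–86 → 29 bp
  87–92 then 1–48 → 6 + 48 = 54 bp
Sorted largest to smallest: 54, 29, 9 bp.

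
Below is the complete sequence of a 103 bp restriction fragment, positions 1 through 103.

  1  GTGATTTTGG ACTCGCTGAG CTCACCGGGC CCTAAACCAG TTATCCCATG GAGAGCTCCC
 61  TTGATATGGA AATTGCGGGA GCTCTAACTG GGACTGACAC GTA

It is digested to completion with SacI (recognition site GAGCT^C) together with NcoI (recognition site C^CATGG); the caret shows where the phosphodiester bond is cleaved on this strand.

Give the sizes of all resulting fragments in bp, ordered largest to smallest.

SacI sites (GAGCTC) start at positions 18, 53, 79.
SacI cuts after base 5 of each site (before the last base), so after positions 22, 57, 83.
The NcoI site (CCATGG) starts at position 46.
NcoI cuts after the first base of each site, so after position 46.
Combined cut positions: 22, 46, 57, 83.
Linear molecule, 4 cuts → 5 fragments:
  1–22 → 22 bp
  23–46 → 24 bp
  47–57 → 11 bp
  58–83 → 26 bp
  84–103 → 20 bp
Sorted largest to smallest: 26, 24, 22, 20, 11 bp.

26, 24, 22, 20, 11 bp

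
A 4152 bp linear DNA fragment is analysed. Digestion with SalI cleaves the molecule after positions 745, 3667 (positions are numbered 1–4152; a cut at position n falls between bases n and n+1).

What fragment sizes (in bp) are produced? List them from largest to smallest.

Linear molecule, 2 cuts → 3 fragments:
  745 − 0 = 745 bp
  3667 − 745 = 2922 bp
  4152 − 3667 = 485 bp
Sorted largest to smallest: 2922, 745, 485 bp.

2922, 745, 485 bp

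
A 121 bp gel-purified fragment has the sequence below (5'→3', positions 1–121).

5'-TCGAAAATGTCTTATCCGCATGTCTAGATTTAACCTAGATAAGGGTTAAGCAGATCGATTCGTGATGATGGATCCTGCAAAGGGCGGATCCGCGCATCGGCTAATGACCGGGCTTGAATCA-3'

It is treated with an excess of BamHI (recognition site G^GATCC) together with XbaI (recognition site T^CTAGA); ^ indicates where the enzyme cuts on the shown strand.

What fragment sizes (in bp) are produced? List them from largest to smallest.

47, 35, 23, 16 bp

BamHI sites (GGATCC) start at positions 70, 86.
BamHI cuts after the first base of each site, so after positions 70, 86.
The XbaI site (TCTAGA) starts at position 23.
XbaI cuts after the first base of each site, so after position 23.
Combined cut positions: 23, 70, 86.
Linear molecule, 3 cuts → 4 fragments:
  1–23 → 23 bp
  24–70 → 47 bp
  71–86 → 16 bp
  87–121 → 35 bp
Sorted largest to smallest: 47, 35, 23, 16 bp.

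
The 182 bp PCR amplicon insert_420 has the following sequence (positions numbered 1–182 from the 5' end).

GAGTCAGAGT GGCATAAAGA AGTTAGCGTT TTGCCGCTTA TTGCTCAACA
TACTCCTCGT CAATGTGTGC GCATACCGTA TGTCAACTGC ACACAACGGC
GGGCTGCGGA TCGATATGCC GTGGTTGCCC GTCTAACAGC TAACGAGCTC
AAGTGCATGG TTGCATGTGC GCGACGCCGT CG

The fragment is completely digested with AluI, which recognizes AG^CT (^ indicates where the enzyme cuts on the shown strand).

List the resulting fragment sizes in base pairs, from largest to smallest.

139, 35, 8 bp

AluI sites (AGCT) start at positions 138, 146.
AluI cuts after base 2 of each site, so after positions 139, 147.
Linear molecule, 2 cuts → 3 fragments:
  1–139 → 139 bp
  140–147 → 8 bp
  148–182 → 35 bp
Sorted largest to smallest: 139, 35, 8 bp.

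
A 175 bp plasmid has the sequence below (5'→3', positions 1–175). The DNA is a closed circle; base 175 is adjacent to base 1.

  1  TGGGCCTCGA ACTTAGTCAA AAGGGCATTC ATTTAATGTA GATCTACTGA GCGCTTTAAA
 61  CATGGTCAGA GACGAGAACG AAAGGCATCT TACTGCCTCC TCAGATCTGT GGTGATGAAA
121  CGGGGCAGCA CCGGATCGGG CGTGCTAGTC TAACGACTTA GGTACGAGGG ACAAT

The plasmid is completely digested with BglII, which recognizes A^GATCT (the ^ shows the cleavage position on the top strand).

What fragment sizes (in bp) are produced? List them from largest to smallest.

BglII sites (AGATCT) start at positions 40, 103.
BglII cuts after the first base of each site, so after positions 40, 103.
Circular molecule, 2 cuts → 2 fragments:
  41–103 → 63 bp
  104–175 then 1–40 → 72 + 40 = 112 bp
Sorted largest to smallest: 112, 63 bp.

112, 63 bp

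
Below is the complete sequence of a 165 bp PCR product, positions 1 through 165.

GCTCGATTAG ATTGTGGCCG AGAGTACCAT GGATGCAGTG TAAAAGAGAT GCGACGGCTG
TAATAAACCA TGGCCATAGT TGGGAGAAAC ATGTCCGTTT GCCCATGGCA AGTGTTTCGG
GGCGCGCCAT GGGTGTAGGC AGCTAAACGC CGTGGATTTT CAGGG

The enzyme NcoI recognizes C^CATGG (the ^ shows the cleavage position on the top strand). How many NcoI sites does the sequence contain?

CCATGG occurs starting at positions 27, 68, 103, 127.
NcoI cuts at 4 sites.

4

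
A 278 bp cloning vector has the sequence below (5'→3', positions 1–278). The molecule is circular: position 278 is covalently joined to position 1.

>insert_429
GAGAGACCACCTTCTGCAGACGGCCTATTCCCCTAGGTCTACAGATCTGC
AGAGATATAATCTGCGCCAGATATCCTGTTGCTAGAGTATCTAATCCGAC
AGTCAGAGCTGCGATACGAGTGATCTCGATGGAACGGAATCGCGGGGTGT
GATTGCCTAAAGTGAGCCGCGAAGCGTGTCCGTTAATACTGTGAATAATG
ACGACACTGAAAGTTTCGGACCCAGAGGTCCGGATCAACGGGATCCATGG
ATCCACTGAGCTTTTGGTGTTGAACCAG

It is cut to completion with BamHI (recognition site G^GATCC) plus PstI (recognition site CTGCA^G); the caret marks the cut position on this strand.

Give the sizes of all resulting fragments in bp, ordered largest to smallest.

BamHI sites (GGATCC) start at positions 241, 249.
BamHI cuts after the first base of each site, so after positions 241, 249.
PstI sites (CTGCAG) start at positions 14, 47.
PstI cuts after base 5 of each site (before the last base), so after positions 18, 51.
Combined cut positions: 18, 51, 241, 249.
Circular molecule, 4 cuts → 4 fragments:
  19–51 → 33 bp
  52–241 → 190 bp
  242–249 → 8 bp
  250–278 then 1–18 → 29 + 18 = 47 bp
Sorted largest to smallest: 190, 47, 33, 8 bp.

190, 47, 33, 8 bp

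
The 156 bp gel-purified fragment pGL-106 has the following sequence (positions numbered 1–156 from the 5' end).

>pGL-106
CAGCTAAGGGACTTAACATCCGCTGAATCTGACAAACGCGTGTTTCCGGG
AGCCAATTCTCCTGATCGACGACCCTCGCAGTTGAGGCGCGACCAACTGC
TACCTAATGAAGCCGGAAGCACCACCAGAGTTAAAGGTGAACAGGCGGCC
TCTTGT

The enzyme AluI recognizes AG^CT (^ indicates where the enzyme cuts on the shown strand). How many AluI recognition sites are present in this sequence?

AGCT occurs starting at position 2.
AluI cuts at 1 site.

1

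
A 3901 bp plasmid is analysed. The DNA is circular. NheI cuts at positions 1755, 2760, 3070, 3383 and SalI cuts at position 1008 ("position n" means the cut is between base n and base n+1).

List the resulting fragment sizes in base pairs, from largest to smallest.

1526, 1005, 747, 313, 310 bp

Combined cut positions (sorted): 1008, 1755, 2760, 3070, 3383.
Circular molecule, 5 cuts → 5 fragments:
  1755 − 1008 = 747 bp
  2760 − 1755 = 1005 bp
  3070 − 2760 = 310 bp
  3383 − 3070 = 313 bp
  wrap: 3901 − 3383 + 1008 = 1526 bp
Sorted largest to smallest: 1526, 1005, 747, 313, 310 bp.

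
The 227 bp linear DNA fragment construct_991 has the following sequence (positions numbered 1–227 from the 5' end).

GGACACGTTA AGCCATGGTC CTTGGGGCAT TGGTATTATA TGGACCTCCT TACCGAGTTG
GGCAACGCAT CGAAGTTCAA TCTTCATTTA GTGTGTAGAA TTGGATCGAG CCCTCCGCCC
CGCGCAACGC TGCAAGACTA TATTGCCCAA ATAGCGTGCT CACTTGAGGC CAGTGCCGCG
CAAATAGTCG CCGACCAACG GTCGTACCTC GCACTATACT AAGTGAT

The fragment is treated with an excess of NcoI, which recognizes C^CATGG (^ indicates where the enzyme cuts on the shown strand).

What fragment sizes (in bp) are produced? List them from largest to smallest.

214, 13 bp

The NcoI site (CCATGG) starts at position 13.
NcoI cuts after the first base of each site, so after position 13.
Linear molecule, 1 cut → 2 fragments:
  1–13 → 13 bp
  14–227 → 214 bp
Sorted largest to smallest: 214, 13 bp.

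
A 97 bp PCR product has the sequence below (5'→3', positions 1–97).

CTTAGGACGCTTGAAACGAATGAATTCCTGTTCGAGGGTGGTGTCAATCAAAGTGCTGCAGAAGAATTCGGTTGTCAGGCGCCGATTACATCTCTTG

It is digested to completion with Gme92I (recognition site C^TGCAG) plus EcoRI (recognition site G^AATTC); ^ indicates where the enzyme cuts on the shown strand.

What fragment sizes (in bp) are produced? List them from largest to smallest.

34, 33, 22, 8 bp

The Gme92I site (CTGCAG) starts at position 56.
Gme92I cuts after the first base of each site, so after position 56.
EcoRI sites (GAATTC) start at positions 22, 64.
EcoRI cuts after the first base of each site, so after positions 22, 64.
Combined cut positions: 22, 56, 64.
Linear molecule, 3 cuts → 4 fragments:
  1–22 → 22 bp
  23–56 → 34 bp
  57–64 → 8 bp
  65–97 → 33 bp
Sorted largest to smallest: 34, 33, 22, 8 bp.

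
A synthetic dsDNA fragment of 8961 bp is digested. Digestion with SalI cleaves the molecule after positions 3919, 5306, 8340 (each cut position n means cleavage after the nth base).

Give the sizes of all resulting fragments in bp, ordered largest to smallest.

3919, 3034, 1387, 621 bp

Linear molecule, 3 cuts → 4 fragments:
  3919 − 0 = 3919 bp
  5306 − 3919 = 1387 bp
  8340 − 5306 = 3034 bp
  8961 − 8340 = 621 bp
Sorted largest to smallest: 3919, 3034, 1387, 621 bp.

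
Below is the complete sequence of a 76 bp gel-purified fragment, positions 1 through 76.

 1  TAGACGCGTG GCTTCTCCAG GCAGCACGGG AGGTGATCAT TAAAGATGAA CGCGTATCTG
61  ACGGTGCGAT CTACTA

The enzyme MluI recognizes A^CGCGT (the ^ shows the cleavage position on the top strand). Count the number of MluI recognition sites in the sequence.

2

ACGCGT occurs starting at positions 4, 50.
MluI cuts at 2 sites.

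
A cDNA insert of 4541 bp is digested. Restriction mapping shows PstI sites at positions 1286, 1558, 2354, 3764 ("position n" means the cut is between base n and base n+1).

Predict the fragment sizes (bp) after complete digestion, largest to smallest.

1410, 1286, 796, 777, 272 bp

Linear molecule, 4 cuts → 5 fragments:
  1286 − 0 = 1286 bp
  1558 − 1286 = 272 bp
  2354 − 1558 = 796 bp
  3764 − 2354 = 1410 bp
  4541 − 3764 = 777 bp
Sorted largest to smallest: 1410, 1286, 796, 777, 272 bp.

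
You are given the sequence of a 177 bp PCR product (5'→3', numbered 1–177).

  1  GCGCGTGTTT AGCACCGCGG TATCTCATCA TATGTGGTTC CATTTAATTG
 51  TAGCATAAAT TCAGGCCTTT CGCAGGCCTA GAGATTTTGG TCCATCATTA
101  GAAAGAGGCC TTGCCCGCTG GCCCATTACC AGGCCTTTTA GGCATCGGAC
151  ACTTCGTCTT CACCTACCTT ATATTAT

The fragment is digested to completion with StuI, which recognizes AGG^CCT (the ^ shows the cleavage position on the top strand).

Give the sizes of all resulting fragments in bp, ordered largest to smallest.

StuI sites (AGGCCT) start at positions 63, 74, 106, 131.
StuI cuts after base 3 of each site, so after positions 65, 76, 108, 133.
Linear molecule, 4 cuts → 5 fragments:
  1–65 → 65 bp
  66–76 → 11 bp
  77–108 → 32 bp
  109–133 → 25 bp
  134–177 → 44 bp
Sorted largest to smallest: 65, 44, 32, 25, 11 bp.

65, 44, 32, 25, 11 bp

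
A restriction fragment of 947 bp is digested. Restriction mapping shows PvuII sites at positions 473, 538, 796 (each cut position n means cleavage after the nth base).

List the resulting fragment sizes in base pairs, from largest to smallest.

Linear molecule, 3 cuts → 4 fragments:
  473 − 0 = 473 bp
  538 − 473 = 65 bp
  796 − 538 = 258 bp
  947 − 796 = 151 bp
Sorted largest to smallest: 473, 258, 151, 65 bp.

473, 258, 151, 65 bp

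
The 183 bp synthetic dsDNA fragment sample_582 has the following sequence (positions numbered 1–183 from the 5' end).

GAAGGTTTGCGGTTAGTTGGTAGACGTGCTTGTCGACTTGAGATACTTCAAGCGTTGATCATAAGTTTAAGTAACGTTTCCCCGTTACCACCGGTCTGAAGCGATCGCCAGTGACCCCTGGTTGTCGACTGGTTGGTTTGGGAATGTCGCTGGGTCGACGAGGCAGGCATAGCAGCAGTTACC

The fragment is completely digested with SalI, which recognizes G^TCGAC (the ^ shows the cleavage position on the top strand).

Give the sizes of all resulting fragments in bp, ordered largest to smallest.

92, 32, 30, 29 bp

SalI sites (GTCGAC) start at positions 32, 124, 154.
SalI cuts after the first base of each site, so after positions 32, 124, 154.
Linear molecule, 3 cuts → 4 fragments:
  1–32 → 32 bp
  33–124 → 92 bp
  125–154 → 30 bp
  155–183 → 29 bp
Sorted largest to smallest: 92, 32, 30, 29 bp.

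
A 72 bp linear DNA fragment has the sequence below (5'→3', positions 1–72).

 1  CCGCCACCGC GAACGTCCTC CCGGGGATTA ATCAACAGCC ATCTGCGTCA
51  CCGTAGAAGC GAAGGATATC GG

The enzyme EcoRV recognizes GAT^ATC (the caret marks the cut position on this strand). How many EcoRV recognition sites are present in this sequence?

GATATC occurs starting at position 65.
EcoRV cuts at 1 site.

1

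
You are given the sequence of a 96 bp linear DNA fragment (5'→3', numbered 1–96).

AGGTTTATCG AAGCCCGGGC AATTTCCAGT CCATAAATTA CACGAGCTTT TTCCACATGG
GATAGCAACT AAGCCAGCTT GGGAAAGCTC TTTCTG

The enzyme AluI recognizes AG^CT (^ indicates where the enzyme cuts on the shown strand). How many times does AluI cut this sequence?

AGCT occurs starting at positions 45, 76, 86.
AluI cuts at 3 sites.

3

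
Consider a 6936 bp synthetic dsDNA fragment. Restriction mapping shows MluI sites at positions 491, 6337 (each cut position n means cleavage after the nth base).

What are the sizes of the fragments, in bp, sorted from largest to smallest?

5846, 599, 491 bp

Linear molecule, 2 cuts → 3 fragments:
  491 − 0 = 491 bp
  6337 − 491 = 5846 bp
  6936 − 6337 = 599 bp
Sorted largest to smallest: 5846, 599, 491 bp.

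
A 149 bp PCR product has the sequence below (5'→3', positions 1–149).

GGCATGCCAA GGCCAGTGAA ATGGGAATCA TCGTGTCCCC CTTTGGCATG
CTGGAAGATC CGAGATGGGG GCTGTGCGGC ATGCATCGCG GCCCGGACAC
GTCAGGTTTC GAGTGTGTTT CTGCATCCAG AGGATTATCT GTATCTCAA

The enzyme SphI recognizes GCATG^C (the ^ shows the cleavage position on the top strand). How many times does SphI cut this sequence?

GCATGC occurs starting at positions 2, 46, 79.
SphI cuts at 3 sites.

3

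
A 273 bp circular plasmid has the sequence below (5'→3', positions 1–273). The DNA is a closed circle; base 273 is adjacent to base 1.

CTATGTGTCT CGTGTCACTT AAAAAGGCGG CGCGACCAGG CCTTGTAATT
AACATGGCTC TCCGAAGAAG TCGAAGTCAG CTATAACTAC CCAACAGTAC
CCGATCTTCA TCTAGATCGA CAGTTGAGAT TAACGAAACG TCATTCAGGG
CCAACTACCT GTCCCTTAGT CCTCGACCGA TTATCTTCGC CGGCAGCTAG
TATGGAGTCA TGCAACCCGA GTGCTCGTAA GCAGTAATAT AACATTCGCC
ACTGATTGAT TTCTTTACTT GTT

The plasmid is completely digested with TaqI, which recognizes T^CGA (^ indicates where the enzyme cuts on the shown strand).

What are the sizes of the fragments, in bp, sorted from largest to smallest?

171, 56, 46 bp

TaqI sites (TCGA) start at positions 71, 117, 173.
TaqI cuts after the first base of each site, so after positions 71, 117, 173.
Circular molecule, 3 cuts → 3 fragments:
  72–117 → 46 bp
  118–173 → 56 bp
  174–273 then 1–71 → 100 + 71 = 171 bp
Sorted largest to smallest: 171, 56, 46 bp.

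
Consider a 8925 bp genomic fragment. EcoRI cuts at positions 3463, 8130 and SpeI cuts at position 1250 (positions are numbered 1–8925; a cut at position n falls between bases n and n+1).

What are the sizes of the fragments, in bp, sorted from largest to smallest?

Combined cut positions (sorted): 1250, 3463, 8130.
Linear molecule, 3 cuts → 4 fragments:
  1250 − 0 = 1250 bp
  3463 − 1250 = 2213 bp
  8130 − 3463 = 4667 bp
  8925 − 8130 = 795 bp
Sorted largest to smallest: 4667, 2213, 1250, 795 bp.

4667, 2213, 1250, 795 bp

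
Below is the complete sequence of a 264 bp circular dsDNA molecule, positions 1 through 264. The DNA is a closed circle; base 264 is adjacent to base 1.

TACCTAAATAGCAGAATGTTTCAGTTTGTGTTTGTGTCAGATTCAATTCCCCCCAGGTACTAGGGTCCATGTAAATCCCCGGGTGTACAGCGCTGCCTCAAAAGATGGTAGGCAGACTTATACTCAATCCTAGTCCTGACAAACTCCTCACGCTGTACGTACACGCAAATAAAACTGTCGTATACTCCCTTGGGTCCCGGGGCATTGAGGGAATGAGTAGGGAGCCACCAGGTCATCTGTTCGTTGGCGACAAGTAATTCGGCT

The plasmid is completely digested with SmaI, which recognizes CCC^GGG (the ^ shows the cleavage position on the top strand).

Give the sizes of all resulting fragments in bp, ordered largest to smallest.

146, 118 bp

SmaI sites (CCCGGG) start at positions 78, 196.
SmaI cuts after base 3 of each site, so after positions 80, 198.
Circular molecule, 2 cuts → 2 fragments:
  81–198 → 118 bp
  199–264 then 1–80 → 66 + 80 = 146 bp
Sorted largest to smallest: 146, 118 bp.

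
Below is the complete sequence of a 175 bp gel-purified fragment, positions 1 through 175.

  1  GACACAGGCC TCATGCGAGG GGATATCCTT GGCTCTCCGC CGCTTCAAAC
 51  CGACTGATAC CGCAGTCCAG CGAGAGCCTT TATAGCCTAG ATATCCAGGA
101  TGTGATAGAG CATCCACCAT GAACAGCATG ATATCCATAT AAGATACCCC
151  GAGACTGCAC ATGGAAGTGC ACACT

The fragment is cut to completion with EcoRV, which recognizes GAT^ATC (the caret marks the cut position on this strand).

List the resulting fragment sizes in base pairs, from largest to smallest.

EcoRV sites (GATATC) start at positions 22, 90, 130.
EcoRV cuts after base 3 of each site, so after positions 24, 92, 132.
Linear molecule, 3 cuts → 4 fragments:
  1–24 → 24 bp
  25–92 → 68 bp
  93–132 → 40 bp
  133–175 → 43 bp
Sorted largest to smallest: 68, 43, 40, 24 bp.

68, 43, 40, 24 bp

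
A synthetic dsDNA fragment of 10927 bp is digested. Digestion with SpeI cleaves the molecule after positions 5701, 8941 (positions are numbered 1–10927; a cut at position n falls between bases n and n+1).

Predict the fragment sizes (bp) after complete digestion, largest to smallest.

5701, 3240, 1986 bp

Linear molecule, 2 cuts → 3 fragments:
  5701 − 0 = 5701 bp
  8941 − 5701 = 3240 bp
  10927 − 8941 = 1986 bp
Sorted largest to smallest: 5701, 3240, 1986 bp.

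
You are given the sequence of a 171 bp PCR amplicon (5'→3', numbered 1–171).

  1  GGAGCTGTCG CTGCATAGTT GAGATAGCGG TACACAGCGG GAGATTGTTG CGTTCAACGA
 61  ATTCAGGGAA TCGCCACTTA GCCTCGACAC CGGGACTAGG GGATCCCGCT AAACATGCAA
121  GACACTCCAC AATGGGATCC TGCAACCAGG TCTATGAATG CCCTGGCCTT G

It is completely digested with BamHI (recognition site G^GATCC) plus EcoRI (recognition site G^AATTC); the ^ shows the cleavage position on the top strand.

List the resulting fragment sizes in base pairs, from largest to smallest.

BamHI sites (GGATCC) start at positions 101, 135.
BamHI cuts after the first base of each site, so after positions 101, 135.
The EcoRI site (GAATTC) starts at position 59.
EcoRI cuts after the first base of each site, so after position 59.
Combined cut positions: 59, 101, 135.
Linear molecule, 3 cuts → 4 fragments:
  1–59 → 59 bp
  60–101 → 42 bp
  102–135 → 34 bp
  136–171 → 36 bp
Sorted largest to smallest: 59, 42, 36, 34 bp.

59, 42, 36, 34 bp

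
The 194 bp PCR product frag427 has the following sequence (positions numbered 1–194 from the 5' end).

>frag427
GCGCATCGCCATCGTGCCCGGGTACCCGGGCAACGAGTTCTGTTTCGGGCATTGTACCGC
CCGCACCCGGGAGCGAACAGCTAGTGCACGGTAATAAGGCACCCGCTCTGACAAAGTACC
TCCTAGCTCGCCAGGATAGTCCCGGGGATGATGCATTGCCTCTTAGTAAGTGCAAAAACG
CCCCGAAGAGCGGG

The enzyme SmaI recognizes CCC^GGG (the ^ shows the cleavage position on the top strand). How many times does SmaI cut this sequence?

4

CCCGGG occurs starting at positions 17, 25, 66, 141.
SmaI cuts at 4 sites.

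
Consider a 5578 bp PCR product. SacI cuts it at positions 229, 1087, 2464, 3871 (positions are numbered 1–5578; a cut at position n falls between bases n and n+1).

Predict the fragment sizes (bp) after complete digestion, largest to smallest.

Linear molecule, 4 cuts → 5 fragments:
  229 − 0 = 229 bp
  1087 − 229 = 858 bp
  2464 − 1087 = 1377 bp
  3871 − 2464 = 1407 bp
  5578 − 3871 = 1707 bp
Sorted largest to smallest: 1707, 1407, 1377, 858, 229 bp.

1707, 1407, 1377, 858, 229 bp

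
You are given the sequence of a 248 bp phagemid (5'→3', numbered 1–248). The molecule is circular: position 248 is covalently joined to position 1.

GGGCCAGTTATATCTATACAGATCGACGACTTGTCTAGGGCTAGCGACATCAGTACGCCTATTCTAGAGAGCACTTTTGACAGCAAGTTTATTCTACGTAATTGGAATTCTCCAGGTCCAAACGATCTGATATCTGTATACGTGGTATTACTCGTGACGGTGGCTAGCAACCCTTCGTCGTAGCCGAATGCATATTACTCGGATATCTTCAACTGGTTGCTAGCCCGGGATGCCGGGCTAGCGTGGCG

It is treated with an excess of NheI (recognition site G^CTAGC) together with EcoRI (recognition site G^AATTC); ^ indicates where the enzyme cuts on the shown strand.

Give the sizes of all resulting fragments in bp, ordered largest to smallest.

65, 58, 56, 51, 18 bp

NheI sites (GCTAGC) start at positions 40, 163, 219, 237.
NheI cuts after the first base of each site, so after positions 40, 163, 219, 237.
The EcoRI site (GAATTC) starts at position 105.
EcoRI cuts after the first base of each site, so after position 105.
Combined cut positions: 40, 105, 163, 219, 237.
Circular molecule, 5 cuts → 5 fragments:
  41–105 → 65 bp
  106–163 → 58 bp
  164–219 → 56 bp
  220–237 → 18 bp
  238–248 then 1–40 → 11 + 40 = 51 bp
Sorted largest to smallest: 65, 58, 56, 51, 18 bp.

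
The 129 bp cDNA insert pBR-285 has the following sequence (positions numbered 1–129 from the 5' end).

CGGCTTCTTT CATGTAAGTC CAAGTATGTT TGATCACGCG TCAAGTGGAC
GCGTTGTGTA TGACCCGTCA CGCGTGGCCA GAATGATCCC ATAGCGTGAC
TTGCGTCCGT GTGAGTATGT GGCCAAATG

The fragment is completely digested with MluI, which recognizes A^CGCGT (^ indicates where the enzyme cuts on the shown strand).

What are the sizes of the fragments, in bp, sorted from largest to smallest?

59, 36, 21, 13 bp

MluI sites (ACGCGT) start at positions 36, 49, 70.
MluI cuts after the first base of each site, so after positions 36, 49, 70.
Linear molecule, 3 cuts → 4 fragments:
  1–36 → 36 bp
  37–49 → 13 bp
  50–70 → 21 bp
  71–129 → 59 bp
Sorted largest to smallest: 59, 36, 21, 13 bp.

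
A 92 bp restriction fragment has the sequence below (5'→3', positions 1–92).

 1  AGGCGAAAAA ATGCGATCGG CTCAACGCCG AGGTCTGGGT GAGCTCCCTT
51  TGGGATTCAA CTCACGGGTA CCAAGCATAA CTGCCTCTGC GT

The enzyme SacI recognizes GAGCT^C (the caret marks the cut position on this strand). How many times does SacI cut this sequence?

1

GAGCTC occurs starting at position 41.
SacI cuts at 1 site.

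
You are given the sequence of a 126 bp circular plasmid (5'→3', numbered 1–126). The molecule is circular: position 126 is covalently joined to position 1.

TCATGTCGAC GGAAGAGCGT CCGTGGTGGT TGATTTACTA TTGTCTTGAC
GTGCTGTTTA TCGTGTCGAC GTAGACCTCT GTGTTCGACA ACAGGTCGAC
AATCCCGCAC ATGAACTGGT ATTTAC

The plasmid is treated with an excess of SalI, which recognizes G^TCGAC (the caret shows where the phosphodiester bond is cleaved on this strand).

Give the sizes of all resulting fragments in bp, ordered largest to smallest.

SalI sites (GTCGAC) start at positions 5, 65, 95.
SalI cuts after the first base of each site, so after positions 5, 65, 95.
Circular molecule, 3 cuts → 3 fragments:
  6–65 → 60 bp
  66–95 → 30 bp
  96–126 then 1–5 → 31 + 5 = 36 bp
Sorted largest to smallest: 60, 36, 30 bp.

60, 36, 30 bp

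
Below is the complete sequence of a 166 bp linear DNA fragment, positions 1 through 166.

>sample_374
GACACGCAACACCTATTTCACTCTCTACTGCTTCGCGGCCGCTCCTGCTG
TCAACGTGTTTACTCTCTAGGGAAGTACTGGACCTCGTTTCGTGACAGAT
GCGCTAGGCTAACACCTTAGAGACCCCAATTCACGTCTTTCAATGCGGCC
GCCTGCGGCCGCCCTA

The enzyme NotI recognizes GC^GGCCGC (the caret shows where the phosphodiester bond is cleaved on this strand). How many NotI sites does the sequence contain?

3

GCGGCCGC occurs starting at positions 35, 145, 155.
NotI cuts at 3 sites.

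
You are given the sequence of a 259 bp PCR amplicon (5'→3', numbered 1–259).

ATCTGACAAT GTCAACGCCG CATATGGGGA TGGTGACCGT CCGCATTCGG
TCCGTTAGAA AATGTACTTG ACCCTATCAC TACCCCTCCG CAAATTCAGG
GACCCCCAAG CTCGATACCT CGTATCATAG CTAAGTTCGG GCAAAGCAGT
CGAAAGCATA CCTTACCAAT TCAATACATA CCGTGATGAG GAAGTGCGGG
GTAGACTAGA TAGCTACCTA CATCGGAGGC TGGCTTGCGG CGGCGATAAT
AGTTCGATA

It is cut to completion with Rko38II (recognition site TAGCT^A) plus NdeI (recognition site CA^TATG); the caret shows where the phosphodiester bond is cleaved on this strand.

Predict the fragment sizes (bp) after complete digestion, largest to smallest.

110, 83, 44, 22 bp

Rko38II sites (TAGCTA) start at positions 128, 211.
Rko38II cuts after base 5 of each site (before the last base), so after positions 132, 215.
The NdeI site (CATATG) starts at position 21.
NdeI cuts after base 2 of each site, so after position 22.
Combined cut positions: 22, 132, 215.
Linear molecule, 3 cuts → 4 fragments:
  1–22 → 22 bp
  23–132 → 110 bp
  133–215 → 83 bp
  216–259 → 44 bp
Sorted largest to smallest: 110, 83, 44, 22 bp.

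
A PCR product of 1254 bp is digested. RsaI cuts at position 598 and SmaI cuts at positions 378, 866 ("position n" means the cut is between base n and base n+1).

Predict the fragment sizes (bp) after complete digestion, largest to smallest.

388, 378, 268, 220 bp

Combined cut positions (sorted): 378, 598, 866.
Linear molecule, 3 cuts → 4 fragments:
  378 − 0 = 378 bp
  598 − 378 = 220 bp
  866 − 598 = 268 bp
  1254 − 866 = 388 bp
Sorted largest to smallest: 388, 378, 268, 220 bp.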